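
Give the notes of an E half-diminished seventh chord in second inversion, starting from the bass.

Bb, D, E, G

E half-diminished seventh is E–G–Bb–D. Second inversion puts the fifth (Bb) in the bass, with the remaining tones above: Bb, D, E, G.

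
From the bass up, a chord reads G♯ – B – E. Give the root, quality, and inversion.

E major, first inversion

The distinct note names are G#, B, E. Stacked in thirds they read E–G#–B, which is a major triad on E.
G# is the third of E major; third in the bass means first inversion (figured bass 6).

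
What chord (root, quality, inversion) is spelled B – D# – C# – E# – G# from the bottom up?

C# dominant ninth, third inversion

The distinct note names are B, D#, C#, E#, G#. Stacked in thirds they read C#–E#–G#–B–D#, which is a dominant ninth chord on C#.
With the seventh (B) in the bass, the chord is in third inversion.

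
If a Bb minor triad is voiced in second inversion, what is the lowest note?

F

Bb minor is Bb–Db–F. Second inversion places the fifth in the bass: F.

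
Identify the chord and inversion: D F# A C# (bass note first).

D major seventh, root position

Reducing to letter names: D, F#, A, C#. These stack in thirds as D–F#–A–C# — a D major seventh chord.
D is the root of D major seventh; root in the bass means root position (figured bass 7).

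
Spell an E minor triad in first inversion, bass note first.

E minor is E–G–B. First inversion puts the third (G) in the bass, with the remaining tones above: G, B, E.

G, B, E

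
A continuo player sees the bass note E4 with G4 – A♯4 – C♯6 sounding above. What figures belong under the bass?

The notes E, G, A#, C# stack in thirds as A#–C#–E–G — an A# diminished seventh chord. The bass E is the fifth, so this is second inversion: figured 4/3.

4/3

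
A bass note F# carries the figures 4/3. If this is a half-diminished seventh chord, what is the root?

The figures 4/3 mean the fifth of the chord is in the bass. If F# is the fifth of a half-diminished seventh chord, the root is B# (chord tones B#–D#–F#–A#).

B#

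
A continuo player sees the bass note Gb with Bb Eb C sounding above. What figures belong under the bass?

The notes Gb, Bb, Eb, C stack in thirds as C–Eb–Gb–Bb — a C half-diminished seventh chord. The bass Gb is the fifth, so this is second inversion: figured 4/3.

4/3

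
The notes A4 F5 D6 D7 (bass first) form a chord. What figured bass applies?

The notes A, F, D stack in thirds as D–F–A — a D minor triad. The bass A is the fifth, so this is second inversion: figured 6/4.

6/4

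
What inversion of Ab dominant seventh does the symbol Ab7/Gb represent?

third inversion

Ab7/Gb means Ab dominant seventh with Gb in the bass. Gb is the seventh of Ab dominant seventh (Ab–C–Eb–Gb), so this is third inversion.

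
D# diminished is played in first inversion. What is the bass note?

F#

The third of D# diminished (D#–F#–A) is F#; that is the bass in first inversion.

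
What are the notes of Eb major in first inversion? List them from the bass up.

The chord tones are Eb–G–Bb. With the third (G) lowest for first inversion: G, Bb, Eb.

G, Bb, Eb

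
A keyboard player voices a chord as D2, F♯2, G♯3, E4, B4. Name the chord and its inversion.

The pitch classes D, F#, G#, E, B arrange in thirds as E–G#–B–D–F#: an E dominant ninth chord.
D is the seventh of E dominant ninth; seventh in the bass means third inversion.

E dominant ninth, third inversion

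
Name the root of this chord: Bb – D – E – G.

Reordering Bb, D, E, G into stacked thirds gives E–G–Bb–D; the bottom of that stack, E, is the root.

E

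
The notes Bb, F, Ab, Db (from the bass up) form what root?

Bb

Bb, F, Ab, Db are the tones of a Bb minor seventh chord (Bb–Db–F–Ab), making Bb the root.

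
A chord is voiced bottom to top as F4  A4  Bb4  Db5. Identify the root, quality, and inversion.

Bb minor-major seventh, second inversion

The pitch classes F, A, Bb, Db arrange in thirds as Bb–Db–F–A: a Bb minor-major seventh chord.
F is the fifth of Bb minor-major seventh; fifth in the bass means second inversion (figured bass 4/3).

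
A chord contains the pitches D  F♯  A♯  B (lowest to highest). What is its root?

B

The distinct letter names are D, F#, A#, B. Arranged as a stack of thirds they read B–D–F#–A#, so B is the root (a B minor-major seventh chord).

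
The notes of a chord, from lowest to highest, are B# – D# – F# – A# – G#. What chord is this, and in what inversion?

G# dominant ninth, first inversion

The pitch classes B#, D#, F#, A#, G# arrange in thirds as G#–B#–D#–F#–A#: a G# dominant ninth chord.
With the third (B#) in the bass, the chord is in first inversion.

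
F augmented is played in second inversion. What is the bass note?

The fifth of F augmented (F–A–C#) is C#; that is the bass in second inversion.

C#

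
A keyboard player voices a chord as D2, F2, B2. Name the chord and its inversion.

The pitch classes D, F, B arrange in thirds as B–D–F: a B diminished triad.
The lowest note is D, the third of the chord, so this is first inversion (figured bass 6).

B diminished, first inversion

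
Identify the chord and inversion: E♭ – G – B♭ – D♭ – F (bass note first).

Eb dominant ninth, root position

The distinct note names are Eb, G, Bb, Db, F. Stacked in thirds they read Eb–G–Bb–Db–F, which is a dominant ninth chord on Eb.
The lowest note is Eb, the root of the chord, so this is root position.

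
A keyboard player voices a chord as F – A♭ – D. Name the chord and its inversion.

The pitch classes F, Ab, D arrange in thirds as D–F–Ab: a D diminished triad.
The lowest note is F, the third of the chord, so this is first inversion (figured bass 6).

D diminished, first inversion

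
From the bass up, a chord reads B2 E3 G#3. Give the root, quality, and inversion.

E major, second inversion

The pitch classes B, E, G# arrange in thirds as E–G#–B: an E major triad.
With the fifth (B) in the bass, the chord is in second inversion (figured bass 6/4).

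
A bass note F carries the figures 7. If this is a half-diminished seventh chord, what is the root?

The figures 7 mean the root of the chord is in the bass. If F is the root of a half-diminished seventh chord, the root is F (chord tones F–Ab–Cb–Eb).

F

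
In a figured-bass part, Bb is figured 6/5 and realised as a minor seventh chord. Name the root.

The figures 6/5 mean the third of the chord is in the bass. If Bb is the third of a minor seventh chord, the root is G (chord tones G–Bb–D–F).

G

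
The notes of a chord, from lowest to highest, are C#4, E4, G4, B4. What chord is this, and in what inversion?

The distinct note names are C#, E, G, B. Stacked in thirds they read C#–E–G–B, which is a half-diminished seventh chord on C#.
The lowest note is C#, the root of the chord, so this is root position (figured bass 7).

C# half-diminished seventh, root position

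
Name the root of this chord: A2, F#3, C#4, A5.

F#

A, F#, C# are the tones of an F# minor triad (F#–A–C#), making F# the root.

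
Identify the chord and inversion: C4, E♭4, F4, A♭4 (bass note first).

Reducing to letter names: C, Eb, F, Ab. These stack in thirds as F–Ab–C–Eb — an F minor seventh chord.
With the fifth (C) in the bass, the chord is in second inversion (figured bass 4/3).

F minor seventh, second inversion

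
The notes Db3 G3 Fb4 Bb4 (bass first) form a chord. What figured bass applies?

4/3

The notes Db, G, Fb, Bb stack in thirds as G–Bb–Db–Fb — a G diminished seventh chord. The bass Db is the fifth, so this is second inversion: figured 4/3.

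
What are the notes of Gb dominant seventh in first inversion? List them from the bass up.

Bb, Db, Fb, Gb

Spelling Gb dominant seventh: Gb–Bb–Db–Fb. In first inversion the third is bass, giving Bb, Db, Fb, Gb from the bottom.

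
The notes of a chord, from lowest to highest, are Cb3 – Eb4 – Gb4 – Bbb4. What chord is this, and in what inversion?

The distinct note names are Cb, Eb, Gb, Bbb. Stacked in thirds they read Cb–Eb–Gb–Bbb, which is a dominant seventh chord on Cb.
With the root (Cb) in the bass, the chord is in root position (figured bass 7).

Cb dominant seventh, root position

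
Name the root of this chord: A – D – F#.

A, D, F# are the tones of a D major triad (D–F#–A), making D the root.

D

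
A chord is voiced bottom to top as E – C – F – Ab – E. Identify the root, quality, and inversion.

F minor-major seventh, third inversion

Reducing to letter names: E, C, F, Ab. These stack in thirds as F–Ab–C–E — an F minor-major seventh chord.
E is the seventh of F minor-major seventh; seventh in the bass means third inversion (figured bass 4/2).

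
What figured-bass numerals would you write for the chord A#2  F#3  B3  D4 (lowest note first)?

The notes A#, F#, B, D stack in thirds as B–D–F#–A# — a B minor-major seventh chord. The bass A# is the seventh, so this is third inversion: figured 4/2.

4/2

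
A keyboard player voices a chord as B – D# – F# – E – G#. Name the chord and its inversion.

E major ninth, second inversion

The pitch classes B, D#, F#, E, G# arrange in thirds as E–G#–B–D#–F#: an E major ninth chord.
The lowest note is B, the fifth of the chord, so this is second inversion.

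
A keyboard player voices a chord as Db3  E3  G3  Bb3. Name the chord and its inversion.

The pitch classes Db, E, G, Bb arrange in thirds as E–G–Bb–Db: an E diminished seventh chord.
With the seventh (Db) in the bass, the chord is in third inversion (figured bass 4/2).

E diminished seventh, third inversion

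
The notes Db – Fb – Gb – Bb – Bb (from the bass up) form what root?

Gb

The distinct letter names are Db, Fb, Gb, Bb. Arranged as a stack of thirds they read Gb–Bb–Db–Fb, so Gb is the root (a Gb dominant seventh chord).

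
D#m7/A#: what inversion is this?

second inversion

D#m7/A# means D# minor seventh with A# in the bass. A# is the fifth of D# minor seventh (D#–F#–A#–C#), so this is second inversion.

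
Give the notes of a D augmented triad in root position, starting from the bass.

D, F#, A#

The chord tones are D–F#–A#. With the root (D) lowest for root position: D, F#, A#.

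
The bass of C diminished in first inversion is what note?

The third of C diminished (C–Eb–Gb) is Eb; that is the bass in first inversion.

Eb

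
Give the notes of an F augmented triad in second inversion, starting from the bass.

C#, F, A

Spelling F augmented: F–A–C#. In second inversion the fifth is bass, giving C#, F, A from the bottom.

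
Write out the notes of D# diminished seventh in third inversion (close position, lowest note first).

D# diminished seventh is D#–F#–A–C. Third inversion puts the seventh (C) in the bass, with the remaining tones above: C, D#, F#, A.

C, D#, F#, A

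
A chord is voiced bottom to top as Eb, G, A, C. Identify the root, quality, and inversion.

The pitch classes Eb, G, A, C arrange in thirds as A–C–Eb–G: an A half-diminished seventh chord.
With the fifth (Eb) in the bass, the chord is in second inversion (figured bass 4/3).

A half-diminished seventh, second inversion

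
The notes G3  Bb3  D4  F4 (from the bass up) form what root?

The distinct letter names are G, Bb, D, F. Arranged as a stack of thirds they read G–Bb–D–F, so G is the root (a G minor seventh chord).

G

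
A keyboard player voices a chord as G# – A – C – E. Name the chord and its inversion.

A minor-major seventh, third inversion

The pitch classes G#, A, C, E arrange in thirds as A–C–E–G#: an A minor-major seventh chord.
G# is the seventh of A minor-major seventh; seventh in the bass means third inversion (figured bass 4/2).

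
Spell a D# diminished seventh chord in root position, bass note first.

D#, F#, A, C

The chord tones are D#–F#–A–C. With the root (D#) lowest for root position: D#, F#, A, C.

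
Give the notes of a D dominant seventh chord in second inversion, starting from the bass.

D dominant seventh is D–F#–A–C. Second inversion puts the fifth (A) in the bass, with the remaining tones above: A, C, D, F#.

A, C, D, F#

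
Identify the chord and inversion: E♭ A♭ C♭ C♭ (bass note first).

Reducing to letter names: Eb, Ab, Cb. These stack in thirds as Ab–Cb–Eb — an Ab minor triad.
The lowest note is Eb, the fifth of the chord, so this is second inversion (figured bass 6/4).

Ab minor, second inversion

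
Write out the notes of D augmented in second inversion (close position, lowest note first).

D augmented is D–F#–A#. Second inversion puts the fifth (A#) in the bass, with the remaining tones above: A#, D, F#.

A#, D, F#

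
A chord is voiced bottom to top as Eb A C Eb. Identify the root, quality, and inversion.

A diminished, second inversion

Reducing to letter names: Eb, A, C. These stack in thirds as A–C–Eb — an A diminished triad.
With the fifth (Eb) in the bass, the chord is in second inversion (figured bass 6/4).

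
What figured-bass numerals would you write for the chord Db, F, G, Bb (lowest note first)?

4/3

The notes Db, F, G, Bb stack in thirds as G–Bb–Db–F — a G half-diminished seventh chord. The bass Db is the fifth, so this is second inversion: figured 4/3.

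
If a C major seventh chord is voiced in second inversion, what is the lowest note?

G

In second inversion the fifth is lowest. For C major seventh (C–E–G–B) that is G.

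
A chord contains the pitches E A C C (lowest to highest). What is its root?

Reordering E, A, C into stacked thirds gives A–C–E; the bottom of that stack, A, is the root.

A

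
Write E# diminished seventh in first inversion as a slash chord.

E#dim7/G#

First inversion of E# diminished seventh has the third (G#) in the bass. As a slash chord: E#dim7/G#.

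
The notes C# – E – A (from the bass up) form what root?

Reordering C#, E, A into stacked thirds gives A–C#–E; the bottom of that stack, A, is the root.

A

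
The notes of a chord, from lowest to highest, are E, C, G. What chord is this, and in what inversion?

The pitch classes E, C, G arrange in thirds as C–E–G: a C major triad.
With the third (E) in the bass, the chord is in first inversion (figured bass 6).

C major, first inversion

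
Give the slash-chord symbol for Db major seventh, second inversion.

Second inversion of Db major seventh has the fifth (Ab) in the bass. As a slash chord: Dbmaj7/Ab.

Dbmaj7/Ab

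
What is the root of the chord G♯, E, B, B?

The distinct letter names are G#, E, B. Arranged as a stack of thirds they read E–G#–B, so E is the root (an E major triad).

E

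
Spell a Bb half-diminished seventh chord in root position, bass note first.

Bb, Db, Fb, Ab

Spelling Bb half-diminished seventh: Bb–Db–Fb–Ab. In root position the root is bass, giving Bb, Db, Fb, Ab from the bottom.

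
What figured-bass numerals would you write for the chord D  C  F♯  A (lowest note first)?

7

The notes D, C, F#, A stack in thirds as D–F#–A–C — a D dominant seventh chord. The bass D is the root, so this is root position: figured 7.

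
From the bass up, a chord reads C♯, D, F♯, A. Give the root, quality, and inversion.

The pitch classes C#, D, F#, A arrange in thirds as D–F#–A–C#: a D major seventh chord.
C# is the seventh of D major seventh; seventh in the bass means third inversion (figured bass 4/2).

D major seventh, third inversion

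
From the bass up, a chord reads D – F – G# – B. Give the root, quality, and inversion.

The distinct note names are D, F, G#, B. Stacked in thirds they read G#–B–D–F, which is a diminished seventh chord on G#.
D is the fifth of G# diminished seventh; fifth in the bass means second inversion (figured bass 4/3).

G# diminished seventh, second inversion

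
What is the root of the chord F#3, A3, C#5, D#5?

F#, A, C#, D# are the tones of a D# half-diminished seventh chord (D#–F#–A–C#), making D# the root.

D#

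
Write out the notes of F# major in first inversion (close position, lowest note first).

The chord tones are F#–A#–C#. With the third (A#) lowest for first inversion: A#, C#, F#.

A#, C#, F#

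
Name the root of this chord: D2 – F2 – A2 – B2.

B

Reordering D, F, A, B into stacked thirds gives B–D–F–A; the bottom of that stack, B, is the root.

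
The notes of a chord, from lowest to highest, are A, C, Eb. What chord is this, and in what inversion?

A diminished, root position

The distinct note names are A, C, Eb. Stacked in thirds they read A–C–Eb, which is a diminished triad on A.
The lowest note is A, the root of the chord, so this is root position (figured bass 5/3).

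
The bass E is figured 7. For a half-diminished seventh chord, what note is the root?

The figures 7 mean the root of the chord is in the bass. If E is the root of a half-diminished seventh chord, the root is E (chord tones E–G–Bb–D).

E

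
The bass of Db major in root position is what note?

Db major is Db–F–Ab. Root position places the root in the bass: Db.

Db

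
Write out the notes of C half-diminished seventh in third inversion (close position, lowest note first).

Bb, C, Eb, Gb

Spelling C half-diminished seventh: C–Eb–Gb–Bb. In third inversion the seventh is bass, giving Bb, C, Eb, Gb from the bottom.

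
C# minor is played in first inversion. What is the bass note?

In first inversion the third is lowest. For C# minor (C#–E–G#) that is E.

E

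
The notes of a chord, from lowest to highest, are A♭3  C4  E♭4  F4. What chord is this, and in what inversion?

Reducing to letter names: Ab, C, Eb, F. These stack in thirds as F–Ab–C–Eb — an F minor seventh chord.
With the third (Ab) in the bass, the chord is in first inversion (figured bass 6/5).

F minor seventh, first inversion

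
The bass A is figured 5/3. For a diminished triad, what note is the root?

The figures 5/3 mean the root of the chord is in the bass. If A is the root of a diminished triad, the root is A (chord tones A–C–Eb).

A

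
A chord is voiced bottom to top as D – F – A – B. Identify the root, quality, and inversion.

Reducing to letter names: D, F, A, B. These stack in thirds as B–D–F–A — a B half-diminished seventh chord.
D is the third of B half-diminished seventh; third in the bass means first inversion (figured bass 6/5).

B half-diminished seventh, first inversion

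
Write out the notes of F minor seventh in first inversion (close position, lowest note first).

Ab, C, Eb, F

F minor seventh is F–Ab–C–Eb. First inversion puts the third (Ab) in the bass, with the remaining tones above: Ab, C, Eb, F.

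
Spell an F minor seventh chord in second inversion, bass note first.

F minor seventh is F–Ab–C–Eb. Second inversion puts the fifth (C) in the bass, with the remaining tones above: C, Eb, F, Ab.

C, Eb, F, Ab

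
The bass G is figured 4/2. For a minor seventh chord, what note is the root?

The figures 4/2 mean the seventh of the chord is in the bass. If G is the seventh of a minor seventh chord, the root is A (chord tones A–C–E–G).

A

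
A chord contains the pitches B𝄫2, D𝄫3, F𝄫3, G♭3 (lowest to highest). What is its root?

Gb

Bbb, Dbb, Fbb, Gb are the tones of a Gb diminished seventh chord (Gb–Bbb–Dbb–Fbb), making Gb the root.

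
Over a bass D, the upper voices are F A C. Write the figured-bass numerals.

The notes D, F, A, C stack in thirds as D–F–A–C — a D minor seventh chord. The bass D is the root, so this is root position: figured 7.

7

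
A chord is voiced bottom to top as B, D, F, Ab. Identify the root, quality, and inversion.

B diminished seventh, root position

The pitch classes B, D, F, Ab arrange in thirds as B–D–F–Ab: a B diminished seventh chord.
With the root (B) in the bass, the chord is in root position (figured bass 7).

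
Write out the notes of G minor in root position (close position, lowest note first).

G, Bb, D

The chord tones are G–Bb–D. With the root (G) lowest for root position: G, Bb, D.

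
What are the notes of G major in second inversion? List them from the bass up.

The chord tones are G–B–D. With the fifth (D) lowest for second inversion: D, G, B.

D, G, B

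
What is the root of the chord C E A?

The distinct letter names are C, E, A. Arranged as a stack of thirds they read A–C–E, so A is the root (an A minor triad).

A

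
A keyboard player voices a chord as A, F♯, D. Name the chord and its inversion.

D major, second inversion

The pitch classes A, F#, D arrange in thirds as D–F#–A: a D major triad.
A is the fifth of D major; fifth in the bass means second inversion (figured bass 6/4).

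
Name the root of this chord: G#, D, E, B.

G#, D, E, B are the tones of an E dominant seventh chord (E–G#–B–D), making E the root.

E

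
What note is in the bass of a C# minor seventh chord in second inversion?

G#

In second inversion the fifth is lowest. For C# minor seventh (C#–E–G#–B) that is G#.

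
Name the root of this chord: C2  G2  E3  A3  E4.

Reordering C, G, E, A into stacked thirds gives A–C–E–G; the bottom of that stack, A, is the root.

A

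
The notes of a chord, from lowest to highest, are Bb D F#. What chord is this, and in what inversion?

Reducing to letter names: Bb, D, F#. These stack in thirds as Bb–D–F# — a Bb augmented triad.
With the root (Bb) in the bass, the chord is in root position (figured bass 5/3).

Bb augmented, root position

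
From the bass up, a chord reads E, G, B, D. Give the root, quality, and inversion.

The pitch classes E, G, B, D arrange in thirds as E–G–B–D: an E minor seventh chord.
E is the root of E minor seventh; root in the bass means root position (figured bass 7).

E minor seventh, root position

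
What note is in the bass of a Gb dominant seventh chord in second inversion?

In second inversion the fifth is lowest. For Gb dominant seventh (Gb–Bb–Db–Fb) that is Db.

Db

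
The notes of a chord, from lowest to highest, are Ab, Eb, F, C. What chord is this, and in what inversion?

F minor seventh, first inversion

Reducing to letter names: Ab, Eb, F, C. These stack in thirds as F–Ab–C–Eb — an F minor seventh chord.
The lowest note is Ab, the third of the chord, so this is first inversion (figured bass 6/5).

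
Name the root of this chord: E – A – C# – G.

Reordering E, A, C#, G into stacked thirds gives A–C#–E–G; the bottom of that stack, A, is the root.

A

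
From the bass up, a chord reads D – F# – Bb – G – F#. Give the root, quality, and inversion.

Reducing to letter names: D, F#, Bb, G. These stack in thirds as G–Bb–D–F# — a G minor-major seventh chord.
D is the fifth of G minor-major seventh; fifth in the bass means second inversion (figured bass 4/3).

G minor-major seventh, second inversion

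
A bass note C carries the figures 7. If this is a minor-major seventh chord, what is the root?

The figures 7 mean the root of the chord is in the bass. If C is the root of a minor-major seventh chord, the root is C (chord tones C–Eb–G–B).

C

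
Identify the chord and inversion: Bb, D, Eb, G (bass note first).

Eb major seventh, second inversion

Reducing to letter names: Bb, D, Eb, G. These stack in thirds as Eb–G–Bb–D — an Eb major seventh chord.
Bb is the fifth of Eb major seventh; fifth in the bass means second inversion (figured bass 4/3).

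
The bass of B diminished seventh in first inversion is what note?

D

B diminished seventh is B–D–F–Ab. First inversion places the third in the bass: D.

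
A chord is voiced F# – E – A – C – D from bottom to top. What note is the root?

The distinct letter names are F#, E, A, C, D. Arranged as a stack of thirds they read D–F#–A–C–E, so D is the root (a D dominant ninth chord).

D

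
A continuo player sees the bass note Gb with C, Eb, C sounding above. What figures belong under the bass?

The notes Gb, C, Eb stack in thirds as C–Eb–Gb — a C diminished triad. The bass Gb is the fifth, so this is second inversion: figured 6/4.

6/4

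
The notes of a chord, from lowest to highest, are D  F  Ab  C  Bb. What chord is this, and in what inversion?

Bb dominant ninth, first inversion

The pitch classes D, F, Ab, C, Bb arrange in thirds as Bb–D–F–Ab–C: a Bb dominant ninth chord.
With the third (D) in the bass, the chord is in first inversion.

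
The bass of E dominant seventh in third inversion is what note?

D

The seventh of E dominant seventh (E–G#–B–D) is D; that is the bass in third inversion.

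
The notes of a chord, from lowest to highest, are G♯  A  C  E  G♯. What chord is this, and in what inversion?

The distinct note names are G#, A, C, E. Stacked in thirds they read A–C–E–G#, which is a minor-major seventh chord on A.
The lowest note is G#, the seventh of the chord, so this is third inversion (figured bass 4/2).

A minor-major seventh, third inversion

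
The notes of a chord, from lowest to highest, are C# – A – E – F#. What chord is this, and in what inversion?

F# minor seventh, second inversion

Reducing to letter names: C#, A, E, F#. These stack in thirds as F#–A–C#–E — an F# minor seventh chord.
With the fifth (C#) in the bass, the chord is in second inversion (figured bass 4/3).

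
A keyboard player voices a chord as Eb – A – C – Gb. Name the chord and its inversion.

Reducing to letter names: Eb, A, C, Gb. These stack in thirds as A–C–Eb–Gb — an A diminished seventh chord.
The lowest note is Eb, the fifth of the chord, so this is second inversion (figured bass 4/3).

A diminished seventh, second inversion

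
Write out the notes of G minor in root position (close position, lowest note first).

The chord tones are G–Bb–D. With the root (G) lowest for root position: G, Bb, D.

G, Bb, D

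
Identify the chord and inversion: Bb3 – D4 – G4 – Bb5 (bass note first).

The distinct note names are Bb, D, G. Stacked in thirds they read G–Bb–D, which is a minor triad on G.
With the third (Bb) in the bass, the chord is in first inversion (figured bass 6).

G minor, first inversion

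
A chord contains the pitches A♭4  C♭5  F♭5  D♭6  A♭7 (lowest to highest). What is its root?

Db

The distinct letter names are Ab, Cb, Fb, Db. Arranged as a stack of thirds they read Db–Fb–Ab–Cb, so Db is the root (a Db minor seventh chord).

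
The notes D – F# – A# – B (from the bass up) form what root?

Reordering D, F#, A#, B into stacked thirds gives B–D–F#–A#; the bottom of that stack, B, is the root.

B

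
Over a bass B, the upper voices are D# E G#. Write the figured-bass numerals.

The notes B, D#, E, G# stack in thirds as E–G#–B–D# — an E major seventh chord. The bass B is the fifth, so this is second inversion: figured 4/3.

4/3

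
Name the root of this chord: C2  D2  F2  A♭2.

The distinct letter names are C, D, F, Ab. Arranged as a stack of thirds they read D–F–Ab–C, so D is the root (a D half-diminished seventh chord).

D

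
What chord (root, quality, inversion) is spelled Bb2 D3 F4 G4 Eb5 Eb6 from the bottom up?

Eb major ninth, second inversion

The distinct note names are Bb, D, F, G, Eb. Stacked in thirds they read Eb–G–Bb–D–F, which is a major ninth chord on Eb.
Bb is the fifth of Eb major ninth; fifth in the bass means second inversion.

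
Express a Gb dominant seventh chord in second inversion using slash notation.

Gb7/Db

Second inversion of Gb dominant seventh has the fifth (Db) in the bass. As a slash chord: Gb7/Db.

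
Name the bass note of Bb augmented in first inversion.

D

The third of Bb augmented (Bb–D–F#) is D; that is the bass in first inversion.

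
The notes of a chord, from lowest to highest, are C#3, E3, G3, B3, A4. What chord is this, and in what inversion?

Reducing to letter names: C#, E, G, B, A. These stack in thirds as A–C#–E–G–B — an A dominant ninth chord.
With the third (C#) in the bass, the chord is in first inversion.

A dominant ninth, first inversion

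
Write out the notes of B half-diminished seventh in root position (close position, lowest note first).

B, D, F, A

B half-diminished seventh is B–D–F–A. Root position puts the root (B) in the bass, with the remaining tones above: B, D, F, A.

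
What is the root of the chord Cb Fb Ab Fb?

Reordering Cb, Fb, Ab into stacked thirds gives Fb–Ab–Cb; the bottom of that stack, Fb, is the root.

Fb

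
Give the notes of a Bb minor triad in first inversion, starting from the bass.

Db, F, Bb

Bb minor is Bb–Db–F. First inversion puts the third (Db) in the bass, with the remaining tones above: Db, F, Bb.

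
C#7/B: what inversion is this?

C#7/B means C# dominant seventh with B in the bass. B is the seventh of C# dominant seventh (C#–E#–G#–B), so this is third inversion.

third inversion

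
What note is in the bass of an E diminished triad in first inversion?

In first inversion the third is lowest. For E diminished (E–G–Bb) that is G.

G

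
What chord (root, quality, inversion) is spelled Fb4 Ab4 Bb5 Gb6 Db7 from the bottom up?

Gb dominant ninth, third inversion

The distinct note names are Fb, Ab, Bb, Gb, Db. Stacked in thirds they read Gb–Bb–Db–Fb–Ab, which is a dominant ninth chord on Gb.
With the seventh (Fb) in the bass, the chord is in third inversion.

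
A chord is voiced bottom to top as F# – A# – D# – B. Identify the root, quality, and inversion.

The pitch classes F#, A#, D#, B arrange in thirds as B–D#–F#–A#: a B major seventh chord.
F# is the fifth of B major seventh; fifth in the bass means second inversion (figured bass 4/3).

B major seventh, second inversion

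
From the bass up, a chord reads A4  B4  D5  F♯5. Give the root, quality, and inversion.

The distinct note names are A, B, D, F#. Stacked in thirds they read B–D–F#–A, which is a minor seventh chord on B.
A is the seventh of B minor seventh; seventh in the bass means third inversion (figured bass 4/2).

B minor seventh, third inversion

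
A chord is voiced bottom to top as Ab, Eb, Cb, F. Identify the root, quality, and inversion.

F half-diminished seventh, first inversion

The distinct note names are Ab, Eb, Cb, F. Stacked in thirds they read F–Ab–Cb–Eb, which is a half-diminished seventh chord on F.
The lowest note is Ab, the third of the chord, so this is first inversion (figured bass 6/5).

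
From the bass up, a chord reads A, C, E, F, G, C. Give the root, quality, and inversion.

F major ninth, first inversion

The distinct note names are A, C, E, F, G. Stacked in thirds they read F–A–C–E–G, which is a major ninth chord on F.
With the third (A) in the bass, the chord is in first inversion.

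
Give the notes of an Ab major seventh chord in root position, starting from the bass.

Ab, C, Eb, G

The chord tones are Ab–C–Eb–G. With the root (Ab) lowest for root position: Ab, C, Eb, G.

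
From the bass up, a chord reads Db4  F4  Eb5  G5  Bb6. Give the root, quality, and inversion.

Eb dominant ninth, third inversion

The pitch classes Db, F, Eb, G, Bb arrange in thirds as Eb–G–Bb–Db–F: an Eb dominant ninth chord.
The lowest note is Db, the seventh of the chord, so this is third inversion.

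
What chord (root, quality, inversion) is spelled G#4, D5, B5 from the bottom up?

G# diminished, root position

Reducing to letter names: G#, D, B. These stack in thirds as G#–B–D — a G# diminished triad.
G# is the root of G# diminished; root in the bass means root position (figured bass 5/3).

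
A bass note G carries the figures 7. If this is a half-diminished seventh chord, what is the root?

The figures 7 mean the root of the chord is in the bass. If G is the root of a half-diminished seventh chord, the root is G (chord tones G–Bb–Db–F).

G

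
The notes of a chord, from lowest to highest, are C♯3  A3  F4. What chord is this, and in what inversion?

Reducing to letter names: C#, A, F. These stack in thirds as F–A–C# — an F augmented triad.
The lowest note is C#, the fifth of the chord, so this is second inversion (figured bass 6/4).

F augmented, second inversion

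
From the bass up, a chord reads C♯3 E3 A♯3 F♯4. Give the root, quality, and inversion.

F# dominant seventh, second inversion

Reducing to letter names: C#, E, A#, F#. These stack in thirds as F#–A#–C#–E — an F# dominant seventh chord.
With the fifth (C#) in the bass, the chord is in second inversion (figured bass 4/3).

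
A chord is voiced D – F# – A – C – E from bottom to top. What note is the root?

D

Reordering D, F#, A, C, E into stacked thirds gives D–F#–A–C–E; the bottom of that stack, D, is the root.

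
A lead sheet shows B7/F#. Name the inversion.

second inversion

B7/F# means B dominant seventh with F# in the bass. F# is the fifth of B dominant seventh (B–D#–F#–A), so this is second inversion.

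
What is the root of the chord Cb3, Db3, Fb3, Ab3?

Cb, Db, Fb, Ab are the tones of a Db minor seventh chord (Db–Fb–Ab–Cb), making Db the root.

Db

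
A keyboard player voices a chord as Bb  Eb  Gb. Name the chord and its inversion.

Eb minor, second inversion

Reducing to letter names: Bb, Eb, Gb. These stack in thirds as Eb–Gb–Bb — an Eb minor triad.
Bb is the fifth of Eb minor; fifth in the bass means second inversion (figured bass 6/4).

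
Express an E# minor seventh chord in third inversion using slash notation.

Third inversion of E# minor seventh has the seventh (D#) in the bass. As a slash chord: E#m7/D#.

E#m7/D#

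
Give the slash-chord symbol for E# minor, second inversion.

E#m/B#

Second inversion of E# minor has the fifth (B#) in the bass. As a slash chord: E#m/B#.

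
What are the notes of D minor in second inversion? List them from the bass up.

A, D, F

The chord tones are D–F–A. With the fifth (A) lowest for second inversion: A, D, F.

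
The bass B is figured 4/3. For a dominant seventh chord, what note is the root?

E

The figures 4/3 mean the fifth of the chord is in the bass. If B is the fifth of a dominant seventh chord, the root is E (chord tones E–G#–B–D).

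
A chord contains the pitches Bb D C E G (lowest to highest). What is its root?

C

The distinct letter names are Bb, D, C, E, G. Arranged as a stack of thirds they read C–E–G–Bb–D, so C is the root (a C dominant ninth chord).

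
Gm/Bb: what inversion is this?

first inversion

Gm/Bb means G minor with Bb in the bass. Bb is the third of G minor (G–Bb–D), so this is first inversion.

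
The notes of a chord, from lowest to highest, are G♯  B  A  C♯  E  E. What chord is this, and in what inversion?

Reducing to letter names: G#, B, A, C#, E. These stack in thirds as A–C#–E–G#–B — an A major ninth chord.
With the seventh (G#) in the bass, the chord is in third inversion.

A major ninth, third inversion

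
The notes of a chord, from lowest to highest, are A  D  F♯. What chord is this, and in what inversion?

The distinct note names are A, D, F#. Stacked in thirds they read D–F#–A, which is a major triad on D.
The lowest note is A, the fifth of the chord, so this is second inversion (figured bass 6/4).

D major, second inversion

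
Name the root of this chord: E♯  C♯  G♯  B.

C#

E#, C#, G#, B are the tones of a C# dominant seventh chord (C#–E#–G#–B), making C# the root.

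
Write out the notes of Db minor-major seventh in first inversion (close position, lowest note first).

Spelling Db minor-major seventh: Db–Fb–Ab–C. In first inversion the third is bass, giving Fb, Ab, C, Db from the bottom.

Fb, Ab, C, Db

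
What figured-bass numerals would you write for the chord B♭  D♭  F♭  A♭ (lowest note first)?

7

The notes Bb, Db, Fb, Ab stack in thirds as Bb–Db–Fb–Ab — a Bb half-diminished seventh chord. The bass Bb is the root, so this is root position: figured 7.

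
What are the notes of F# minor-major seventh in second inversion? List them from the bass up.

F# minor-major seventh is F#–A–C#–E#. Second inversion puts the fifth (C#) in the bass, with the remaining tones above: C#, E#, F#, A.

C#, E#, F#, A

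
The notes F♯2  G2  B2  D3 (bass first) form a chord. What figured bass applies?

The notes F#, G, B, D stack in thirds as G–B–D–F# — a G major seventh chord. The bass F# is the seventh, so this is third inversion: figured 4/2.

4/2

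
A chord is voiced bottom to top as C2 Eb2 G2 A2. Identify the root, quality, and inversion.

The pitch classes C, Eb, G, A arrange in thirds as A–C–Eb–G: an A half-diminished seventh chord.
The lowest note is C, the third of the chord, so this is first inversion (figured bass 6/5).

A half-diminished seventh, first inversion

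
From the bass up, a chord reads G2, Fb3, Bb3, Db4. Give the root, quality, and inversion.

G diminished seventh, root position

The pitch classes G, Fb, Bb, Db arrange in thirds as G–Bb–Db–Fb: a G diminished seventh chord.
G is the root of G diminished seventh; root in the bass means root position (figured bass 7).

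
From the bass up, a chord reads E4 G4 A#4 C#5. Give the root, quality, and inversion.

A# diminished seventh, second inversion

Reducing to letter names: E, G, A#, C#. These stack in thirds as A#–C#–E–G — an A# diminished seventh chord.
With the fifth (E) in the bass, the chord is in second inversion (figured bass 4/3).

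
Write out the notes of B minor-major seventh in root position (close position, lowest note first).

B, D, F#, A#

The chord tones are B–D–F#–A#. With the root (B) lowest for root position: B, D, F#, A#.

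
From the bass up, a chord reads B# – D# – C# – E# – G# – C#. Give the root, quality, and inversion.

The pitch classes B#, D#, C#, E#, G# arrange in thirds as C#–E#–G#–B#–D#: a C# major ninth chord.
With the seventh (B#) in the bass, the chord is in third inversion.

C# major ninth, third inversion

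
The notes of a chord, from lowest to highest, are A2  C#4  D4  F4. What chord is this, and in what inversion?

D minor-major seventh, second inversion

Reducing to letter names: A, C#, D, F. These stack in thirds as D–F–A–C# — a D minor-major seventh chord.
A is the fifth of D minor-major seventh; fifth in the bass means second inversion (figured bass 4/3).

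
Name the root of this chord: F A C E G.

F

Reordering F, A, C, E, G into stacked thirds gives F–A–C–E–G; the bottom of that stack, F, is the root.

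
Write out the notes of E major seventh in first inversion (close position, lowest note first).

G#, B, D#, E

The chord tones are E–G#–B–D#. With the third (G#) lowest for first inversion: G#, B, D#, E.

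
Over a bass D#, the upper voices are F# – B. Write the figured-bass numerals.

6

The notes D#, F#, B stack in thirds as B–D#–F# — a B major triad. The bass D# is the third, so this is first inversion: figured 6.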